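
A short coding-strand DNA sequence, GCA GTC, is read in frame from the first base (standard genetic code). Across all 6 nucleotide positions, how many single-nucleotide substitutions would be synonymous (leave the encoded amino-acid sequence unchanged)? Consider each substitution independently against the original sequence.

6

Codon 1 (GCA, Ala): 3 synonymous substitutions.
Codon 2 (GTC, Val): 3 synonymous substitutions.
Total: 3 + 3 = 6.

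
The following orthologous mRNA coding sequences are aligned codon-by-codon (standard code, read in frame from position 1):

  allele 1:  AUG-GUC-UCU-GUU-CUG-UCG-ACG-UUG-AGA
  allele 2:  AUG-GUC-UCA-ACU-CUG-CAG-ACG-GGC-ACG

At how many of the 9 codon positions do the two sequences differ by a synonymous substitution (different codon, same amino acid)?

Codon 1: AUG Met / AUG Met — identical.
Codon 2: GUC Val / GUC Val — identical.
Codon 3: UCU Ser / UCA Ser — synonymous.
Codon 4: GUU Val / ACU Thr — nonsynonymous.
Codon 5: CUG Leu / CUG Leu — identical.
Codon 6: UCG Ser / CAG Gln — nonsynonymous.
Codon 7: ACG Thr / ACG Thr — identical.
Codon 8: UUG Leu / GGC Gly — nonsynonymous.
Codon 9: AGA Arg / ACG Thr — nonsynonymous.
Synonymous differences: 1.

1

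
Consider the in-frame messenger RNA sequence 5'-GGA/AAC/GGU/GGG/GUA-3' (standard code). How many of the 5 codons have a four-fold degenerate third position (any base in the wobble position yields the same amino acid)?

4

Codon 1 GGA (Gly): third position 4-fold.
Codon 2 AAC (Asn): third position 2-fold.
Codon 3 GGU (Gly): third position 4-fold.
Codon 4 GGG (Gly): third position 4-fold.
Codon 5 GUA (Val): third position 4-fold.
Four-fold degenerate third positions: 4.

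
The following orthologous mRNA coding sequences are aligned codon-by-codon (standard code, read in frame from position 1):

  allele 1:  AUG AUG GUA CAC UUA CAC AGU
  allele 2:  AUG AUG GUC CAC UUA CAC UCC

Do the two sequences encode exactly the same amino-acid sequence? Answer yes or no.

yes

Codon 1: AUG Met / AUG Met — identical.
Codon 2: AUG Met / AUG Met — identical.
Codon 3: GUA Val / GUC Val — synonymous.
Codon 4: CAC His / CAC His — identical.
Codon 5: UUA Leu / UUA Leu — identical.
Codon 6: CAC His / CAC His — identical.
Codon 7: AGU Ser / UCC Ser — synonymous.
Nonsynonymous differences: 0 → same protein.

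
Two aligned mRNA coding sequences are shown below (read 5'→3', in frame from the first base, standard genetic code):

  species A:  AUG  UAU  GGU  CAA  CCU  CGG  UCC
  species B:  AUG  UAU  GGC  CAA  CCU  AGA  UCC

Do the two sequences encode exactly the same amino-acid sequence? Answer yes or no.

Codon 1: AUG Met / AUG Met — identical.
Codon 2: UAU Tyr / UAU Tyr — identical.
Codon 3: GGU Gly / GGC Gly — synonymous.
Codon 4: CAA Gln / CAA Gln — identical.
Codon 5: CCU Pro / CCU Pro — identical.
Codon 6: CGG Arg / AGA Arg — synonymous.
Codon 7: UCC Ser / UCC Ser — identical.
Nonsynonymous differences: 0 → same protein.

yes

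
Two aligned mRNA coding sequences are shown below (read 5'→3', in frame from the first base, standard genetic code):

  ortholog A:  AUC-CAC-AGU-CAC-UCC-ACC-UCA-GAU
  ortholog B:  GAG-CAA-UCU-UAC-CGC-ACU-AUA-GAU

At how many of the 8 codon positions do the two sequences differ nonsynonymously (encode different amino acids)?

5

Codon 1: AUC Ile / GAG Glu — nonsynonymous.
Codon 2: CAC His / CAA Gln — nonsynonymous.
Codon 3: AGU Ser / UCU Ser — synonymous.
Codon 4: CAC His / UAC Tyr — nonsynonymous.
Codon 5: UCC Ser / CGC Arg — nonsynonymous.
Codon 6: ACC Thr / ACU Thr — synonymous.
Codon 7: UCA Ser / AUA Ile — nonsynonymous.
Codon 8: GAU Asp / GAU Asp — identical.
Nonsynonymous differences: 5.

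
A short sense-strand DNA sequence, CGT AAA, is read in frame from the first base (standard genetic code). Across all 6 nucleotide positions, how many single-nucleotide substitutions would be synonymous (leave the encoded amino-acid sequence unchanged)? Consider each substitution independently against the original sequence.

4

Codon 1 (CGT, Arg): 3 synonymous substitutions.
Codon 2 (AAA, Lys): 1 synonymous substitution.
Total: 3 + 1 = 4.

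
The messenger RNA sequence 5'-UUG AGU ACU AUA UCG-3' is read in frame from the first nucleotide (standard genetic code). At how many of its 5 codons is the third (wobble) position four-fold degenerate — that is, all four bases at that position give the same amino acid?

2

Codon 1 UUG (Leu): third position 2-fold.
Codon 2 AGU (Ser): third position 2-fold.
Codon 3 ACU (Thr): third position 4-fold.
Codon 4 AUA (Ile): third position 3-fold.
Codon 5 UCG (Ser): third position 4-fold.
Four-fold degenerate third positions: 2.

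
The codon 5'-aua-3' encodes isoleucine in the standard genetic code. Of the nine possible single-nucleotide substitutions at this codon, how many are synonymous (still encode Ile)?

Position 1: none → 0 synonymous.
Position 2: none → 0 synonymous.
Position 3: AUU, AUC → 2 synonymous.
Total: 0 + 0 + 2 = 2.

2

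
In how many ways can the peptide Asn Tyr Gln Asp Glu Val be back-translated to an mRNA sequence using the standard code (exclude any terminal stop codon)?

128

Asn: 2 codons.
Tyr: 2 codons.
Gln: 2 codons.
Asp: 2 codons.
Glu: 2 codons.
Val: 4 codons.
2 × 2 × 2 × 2 × 2 × 4 = 128.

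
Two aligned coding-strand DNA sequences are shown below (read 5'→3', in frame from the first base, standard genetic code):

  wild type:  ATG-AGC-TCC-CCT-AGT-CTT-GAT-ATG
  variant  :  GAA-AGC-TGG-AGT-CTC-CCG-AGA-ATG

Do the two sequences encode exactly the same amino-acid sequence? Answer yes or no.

no

Codon 1: ATG Met / GAA Glu — nonsynonymous.
Codon 2: AGC Ser / AGC Ser — identical.
Codon 3: TCC Ser / TGG Trp — nonsynonymous.
Codon 4: CCT Pro / AGT Ser — nonsynonymous.
Codon 5: AGT Ser / CTC Leu — nonsynonymous.
Codon 6: CTT Leu / CCG Pro — nonsynonymous.
Codon 7: GAT Asp / AGA Arg — nonsynonymous.
Codon 8: ATG Met / ATG Met — identical.
Nonsynonymous differences: 6 → different protein.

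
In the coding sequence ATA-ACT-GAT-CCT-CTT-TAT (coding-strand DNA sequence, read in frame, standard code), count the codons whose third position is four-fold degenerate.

Codon 1 ATA (Ile): third position 3-fold.
Codon 2 ACT (Thr): third position 4-fold.
Codon 3 GAT (Asp): third position 2-fold.
Codon 4 CCT (Pro): third position 4-fold.
Codon 5 CTT (Leu): third position 4-fold.
Codon 6 TAT (Tyr): third position 2-fold.
Four-fold degenerate third positions: 3.

3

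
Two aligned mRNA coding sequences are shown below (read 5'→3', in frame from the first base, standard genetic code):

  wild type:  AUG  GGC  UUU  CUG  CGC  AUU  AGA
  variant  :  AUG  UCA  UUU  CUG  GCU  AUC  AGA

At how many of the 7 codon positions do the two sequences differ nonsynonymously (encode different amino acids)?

Codon 1: AUG Met / AUG Met — identical.
Codon 2: GGC Gly / UCA Ser — nonsynonymous.
Codon 3: UUU Phe / UUU Phe — identical.
Codon 4: CUG Leu / CUG Leu — identical.
Codon 5: CGC Arg / GCU Ala — nonsynonymous.
Codon 6: AUU Ile / AUC Ile — synonymous.
Codon 7: AGA Arg / AGA Arg — identical.
Nonsynonymous differences: 2.

2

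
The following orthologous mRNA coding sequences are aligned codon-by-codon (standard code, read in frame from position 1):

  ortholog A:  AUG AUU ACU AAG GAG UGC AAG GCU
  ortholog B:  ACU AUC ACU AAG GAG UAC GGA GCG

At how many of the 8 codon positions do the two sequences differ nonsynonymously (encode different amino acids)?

3

Codon 1: AUG Met / ACU Thr — nonsynonymous.
Codon 2: AUU Ile / AUC Ile — synonymous.
Codon 3: ACU Thr / ACU Thr — identical.
Codon 4: AAG Lys / AAG Lys — identical.
Codon 5: GAG Glu / GAG Glu — identical.
Codon 6: UGC Cys / UAC Tyr — nonsynonymous.
Codon 7: AAG Lys / GGA Gly — nonsynonymous.
Codon 8: GCU Ala / GCG Ala — synonymous.
Nonsynonymous differences: 3.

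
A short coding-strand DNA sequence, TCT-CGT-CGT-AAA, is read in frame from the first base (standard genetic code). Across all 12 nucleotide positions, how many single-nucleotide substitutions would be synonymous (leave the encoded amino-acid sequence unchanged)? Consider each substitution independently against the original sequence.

10

Codon 1 (TCT, Ser): 3 synonymous substitutions.
Codon 2 (CGT, Arg): 3 synonymous substitutions.
Codon 3 (CGT, Arg): 3 synonymous substitutions.
Codon 4 (AAA, Lys): 1 synonymous substitution.
Total: 3 + 3 + 3 + 1 = 10.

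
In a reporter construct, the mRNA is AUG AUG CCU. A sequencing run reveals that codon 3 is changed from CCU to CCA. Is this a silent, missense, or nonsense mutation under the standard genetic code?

silent

Position 9 falls in codon 3: CCU → Pro.
After the substitution the codon is CCA → Pro.
Both encode Pro, so the change is synonymous.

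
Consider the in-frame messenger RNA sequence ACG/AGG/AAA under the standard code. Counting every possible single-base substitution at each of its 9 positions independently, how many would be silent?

6

Codon 1 (ACG, Thr): 3 synonymous substitutions.
Codon 2 (AGG, Arg): 2 synonymous substitutions.
Codon 3 (AAA, Lys): 1 synonymous substitution.
Total: 3 + 2 + 1 = 6.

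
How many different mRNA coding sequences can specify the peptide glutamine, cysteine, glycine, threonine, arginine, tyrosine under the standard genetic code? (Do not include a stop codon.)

768

Gln: 2 codons.
Cys: 2 codons.
Gly: 4 codons.
Thr: 4 codons.
Arg: 6 codons.
Tyr: 2 codons.
2 × 2 × 4 × 4 × 6 × 2 = 768.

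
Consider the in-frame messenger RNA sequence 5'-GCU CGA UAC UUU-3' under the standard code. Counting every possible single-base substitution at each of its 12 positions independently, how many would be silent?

9

Codon 1 (GCU, Ala): 3 synonymous substitutions.
Codon 2 (CGA, Arg): 4 synonymous substitutions.
Codon 3 (UAC, Tyr): 1 synonymous substitution.
Codon 4 (UUU, Phe): 1 synonymous substitution.
Total: 3 + 4 + 1 + 1 = 9.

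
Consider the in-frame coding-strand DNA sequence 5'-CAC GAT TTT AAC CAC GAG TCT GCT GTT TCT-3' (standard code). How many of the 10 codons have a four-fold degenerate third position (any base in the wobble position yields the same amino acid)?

4

Codon 1 CAC (His): third position 2-fold.
Codon 2 GAT (Asp): third position 2-fold.
Codon 3 TTT (Phe): third position 2-fold.
Codon 4 AAC (Asn): third position 2-fold.
Codon 5 CAC (His): third position 2-fold.
Codon 6 GAG (Glu): third position 2-fold.
Codon 7 TCT (Ser): third position 4-fold.
Codon 8 GCT (Ala): third position 4-fold.
Codon 9 GTT (Val): third position 4-fold.
Codon 10 TCT (Ser): third position 4-fold.
Four-fold degenerate third positions: 4.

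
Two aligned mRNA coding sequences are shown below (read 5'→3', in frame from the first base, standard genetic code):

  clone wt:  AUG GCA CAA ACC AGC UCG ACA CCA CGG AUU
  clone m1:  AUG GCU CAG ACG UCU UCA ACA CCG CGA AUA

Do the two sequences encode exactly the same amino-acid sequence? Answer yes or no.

yes

Codon 1: AUG Met / AUG Met — identical.
Codon 2: GCA Ala / GCU Ala — synonymous.
Codon 3: CAA Gln / CAG Gln — synonymous.
Codon 4: ACC Thr / ACG Thr — synonymous.
Codon 5: AGC Ser / UCU Ser — synonymous.
Codon 6: UCG Ser / UCA Ser — synonymous.
Codon 7: ACA Thr / ACA Thr — identical.
Codon 8: CCA Pro / CCG Pro — synonymous.
Codon 9: CGG Arg / CGA Arg — synonymous.
Codon 10: AUU Ile / AUA Ile — synonymous.
Nonsynonymous differences: 0 → same protein.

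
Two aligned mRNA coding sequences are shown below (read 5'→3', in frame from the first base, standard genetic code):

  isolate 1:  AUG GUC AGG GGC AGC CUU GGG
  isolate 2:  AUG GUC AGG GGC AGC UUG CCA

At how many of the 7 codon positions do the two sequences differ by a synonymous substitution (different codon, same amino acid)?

Codon 1: AUG Met / AUG Met — identical.
Codon 2: GUC Val / GUC Val — identical.
Codon 3: AGG Arg / AGG Arg — identical.
Codon 4: GGC Gly / GGC Gly — identical.
Codon 5: AGC Ser / AGC Ser — identical.
Codon 6: CUU Leu / UUG Leu — synonymous.
Codon 7: GGG Gly / CCA Pro — nonsynonymous.
Synonymous differences: 1.

1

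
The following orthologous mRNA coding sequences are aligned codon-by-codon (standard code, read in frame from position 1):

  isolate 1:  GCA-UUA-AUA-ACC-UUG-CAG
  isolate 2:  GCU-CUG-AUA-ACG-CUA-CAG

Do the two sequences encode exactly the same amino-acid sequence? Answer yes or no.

yes

Codon 1: GCA Ala / GCU Ala — synonymous.
Codon 2: UUA Leu / CUG Leu — synonymous.
Codon 3: AUA Ile / AUA Ile — identical.
Codon 4: ACC Thr / ACG Thr — synonymous.
Codon 5: UUG Leu / CUA Leu — synonymous.
Codon 6: CAG Gln / CAG Gln — identical.
Nonsynonymous differences: 0 → same protein.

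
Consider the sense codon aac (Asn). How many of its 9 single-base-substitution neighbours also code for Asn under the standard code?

1

Position 1: none → 0 synonymous.
Position 2: none → 0 synonymous.
Position 3: AAU → 1 synonymous.
Total: 0 + 0 + 1 = 1.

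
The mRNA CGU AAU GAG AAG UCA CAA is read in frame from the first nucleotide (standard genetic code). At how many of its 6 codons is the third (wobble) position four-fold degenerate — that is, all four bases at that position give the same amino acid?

2

Codon 1 CGU (Arg): third position 4-fold.
Codon 2 AAU (Asn): third position 2-fold.
Codon 3 GAG (Glu): third position 2-fold.
Codon 4 AAG (Lys): third position 2-fold.
Codon 5 UCA (Ser): third position 4-fold.
Codon 6 CAA (Gln): third position 2-fold.
Four-fold degenerate third positions: 2.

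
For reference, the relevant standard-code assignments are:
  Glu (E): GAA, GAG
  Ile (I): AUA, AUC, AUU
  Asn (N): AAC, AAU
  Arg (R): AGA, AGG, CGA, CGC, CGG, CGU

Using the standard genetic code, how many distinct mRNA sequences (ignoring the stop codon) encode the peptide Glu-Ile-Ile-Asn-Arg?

216

Glu: 2 codons.
Ile: 3 codons.
Ile: 3 codons.
Asn: 2 codons.
Arg: 6 codons.
2 × 3 × 3 × 2 × 6 = 216.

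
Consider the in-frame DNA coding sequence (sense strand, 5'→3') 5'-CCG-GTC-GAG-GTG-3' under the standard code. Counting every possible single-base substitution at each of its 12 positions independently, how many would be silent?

Codon 1 (CCG, Pro): 3 synonymous substitutions.
Codon 2 (GTC, Val): 3 synonymous substitutions.
Codon 3 (GAG, Glu): 1 synonymous substitution.
Codon 4 (GTG, Val): 3 synonymous substitutions.
Total: 3 + 3 + 1 + 3 = 10.

10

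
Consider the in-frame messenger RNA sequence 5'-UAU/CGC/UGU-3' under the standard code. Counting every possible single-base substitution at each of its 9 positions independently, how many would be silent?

5

Codon 1 (UAU, Tyr): 1 synonymous substitution.
Codon 2 (CGC, Arg): 3 synonymous substitutions.
Codon 3 (UGU, Cys): 1 synonymous substitution.
Total: 1 + 3 + 1 = 5.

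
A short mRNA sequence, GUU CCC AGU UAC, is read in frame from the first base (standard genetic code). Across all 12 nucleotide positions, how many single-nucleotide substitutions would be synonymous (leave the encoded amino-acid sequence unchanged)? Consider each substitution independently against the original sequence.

8

Codon 1 (GUU, Val): 3 synonymous substitutions.
Codon 2 (CCC, Pro): 3 synonymous substitutions.
Codon 3 (AGU, Ser): 1 synonymous substitution.
Codon 4 (UAC, Tyr): 1 synonymous substitution.
Total: 3 + 3 + 1 + 1 = 8.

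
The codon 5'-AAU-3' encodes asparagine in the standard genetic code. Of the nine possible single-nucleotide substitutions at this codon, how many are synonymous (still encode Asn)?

1

Position 1: none → 0 synonymous.
Position 2: none → 0 synonymous.
Position 3: AAC → 1 synonymous.
Total: 0 + 0 + 1 = 1.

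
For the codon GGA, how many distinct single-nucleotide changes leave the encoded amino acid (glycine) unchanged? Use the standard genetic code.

3

Position 1: none → 0 synonymous.
Position 2: none → 0 synonymous.
Position 3: GGU, GGC, GGG → 3 synonymous.
Total: 0 + 0 + 3 = 3.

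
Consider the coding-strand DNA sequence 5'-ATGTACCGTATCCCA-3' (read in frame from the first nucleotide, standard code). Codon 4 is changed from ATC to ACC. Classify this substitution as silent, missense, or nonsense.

Position 11 falls in codon 4: ATC → Ile.
After the substitution the codon is ACC → Thr.
Ile ≠ Thr, so this is a missense mutation.

missense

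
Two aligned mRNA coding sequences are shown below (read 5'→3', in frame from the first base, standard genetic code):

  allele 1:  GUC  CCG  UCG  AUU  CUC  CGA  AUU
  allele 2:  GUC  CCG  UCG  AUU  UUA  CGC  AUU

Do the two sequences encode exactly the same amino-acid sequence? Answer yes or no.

yes

Codon 1: GUC Val / GUC Val — identical.
Codon 2: CCG Pro / CCG Pro — identical.
Codon 3: UCG Ser / UCG Ser — identical.
Codon 4: AUU Ile / AUU Ile — identical.
Codon 5: CUC Leu / UUA Leu — synonymous.
Codon 6: CGA Arg / CGC Arg — synonymous.
Codon 7: AUU Ile / AUU Ile — identical.
Nonsynonymous differences: 0 → same protein.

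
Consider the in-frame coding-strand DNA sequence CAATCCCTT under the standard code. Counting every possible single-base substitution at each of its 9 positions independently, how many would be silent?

7

Codon 1 (CAA, Gln): 1 synonymous substitution.
Codon 2 (TCC, Ser): 3 synonymous substitutions.
Codon 3 (CTT, Leu): 3 synonymous substitutions.
Total: 1 + 3 + 3 = 7.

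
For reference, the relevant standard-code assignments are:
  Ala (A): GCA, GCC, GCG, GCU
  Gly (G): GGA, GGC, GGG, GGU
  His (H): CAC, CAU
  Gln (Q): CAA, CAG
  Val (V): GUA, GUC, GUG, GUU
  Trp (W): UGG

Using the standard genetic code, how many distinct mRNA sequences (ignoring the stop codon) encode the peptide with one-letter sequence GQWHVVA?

Gly: 4 codons.
Gln: 2 codons.
Trp: 1 codon.
His: 2 codons.
Val: 4 codons.
Val: 4 codons.
Ala: 4 codons.
4 × 2 × 1 × 2 × 4 × 4 × 4 = 1024.

1024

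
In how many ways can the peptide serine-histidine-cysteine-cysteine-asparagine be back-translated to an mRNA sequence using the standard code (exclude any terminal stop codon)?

Ser: 6 codons.
His: 2 codons.
Cys: 2 codons.
Cys: 2 codons.
Asn: 2 codons.
6 × 2 × 2 × 2 × 2 = 96.

96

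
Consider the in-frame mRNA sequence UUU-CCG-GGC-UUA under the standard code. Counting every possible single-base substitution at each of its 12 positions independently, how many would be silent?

Codon 1 (UUU, Phe): 1 synonymous substitution.
Codon 2 (CCG, Pro): 3 synonymous substitutions.
Codon 3 (GGC, Gly): 3 synonymous substitutions.
Codon 4 (UUA, Leu): 2 synonymous substitutions.
Total: 1 + 3 + 3 + 2 = 9.

9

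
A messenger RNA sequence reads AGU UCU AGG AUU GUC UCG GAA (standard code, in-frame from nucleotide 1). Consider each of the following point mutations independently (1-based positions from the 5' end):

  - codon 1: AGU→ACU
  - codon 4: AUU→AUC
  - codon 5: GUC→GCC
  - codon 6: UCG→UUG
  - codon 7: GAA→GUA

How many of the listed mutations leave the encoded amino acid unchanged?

Codon 1: AGU (Ser) → ACU (Thr) — missense.
Codon 4: AUU (Ile) → AUC (Ile) — synonymous.
Codon 5: GUC (Val) → GCC (Ala) — missense.
Codon 6: UCG (Ser) → UUG (Leu) — missense.
Codon 7: GAA (Glu) → GUA (Val) — missense.
Synonymous: 1 of 5.

1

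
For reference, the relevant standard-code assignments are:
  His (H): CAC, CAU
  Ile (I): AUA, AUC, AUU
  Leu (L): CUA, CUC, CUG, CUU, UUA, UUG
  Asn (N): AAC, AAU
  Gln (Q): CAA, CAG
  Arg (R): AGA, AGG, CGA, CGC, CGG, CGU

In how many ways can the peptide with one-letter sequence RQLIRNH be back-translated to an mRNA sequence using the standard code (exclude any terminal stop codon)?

5184

Arg: 6 codons.
Gln: 2 codons.
Leu: 6 codons.
Ile: 3 codons.
Arg: 6 codons.
Asn: 2 codons.
His: 2 codons.
6 × 2 × 6 × 3 × 6 × 2 × 2 = 5184.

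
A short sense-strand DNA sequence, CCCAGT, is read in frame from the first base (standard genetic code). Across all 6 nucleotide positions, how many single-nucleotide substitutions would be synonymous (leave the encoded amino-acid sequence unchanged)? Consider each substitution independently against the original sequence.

4

Codon 1 (CCC, Pro): 3 synonymous substitutions.
Codon 2 (AGT, Ser): 1 synonymous substitution.
Total: 3 + 1 = 4.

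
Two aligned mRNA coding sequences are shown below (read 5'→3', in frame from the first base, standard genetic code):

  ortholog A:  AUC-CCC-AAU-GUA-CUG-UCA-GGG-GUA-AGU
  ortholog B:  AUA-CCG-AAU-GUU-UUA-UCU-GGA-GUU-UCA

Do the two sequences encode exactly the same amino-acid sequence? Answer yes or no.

yes

Codon 1: AUC Ile / AUA Ile — synonymous.
Codon 2: CCC Pro / CCG Pro — synonymous.
Codon 3: AAU Asn / AAU Asn — identical.
Codon 4: GUA Val / GUU Val — synonymous.
Codon 5: CUG Leu / UUA Leu — synonymous.
Codon 6: UCA Ser / UCU Ser — synonymous.
Codon 7: GGG Gly / GGA Gly — synonymous.
Codon 8: GUA Val / GUU Val — synonymous.
Codon 9: AGU Ser / UCA Ser — synonymous.
Nonsynonymous differences: 0 → same protein.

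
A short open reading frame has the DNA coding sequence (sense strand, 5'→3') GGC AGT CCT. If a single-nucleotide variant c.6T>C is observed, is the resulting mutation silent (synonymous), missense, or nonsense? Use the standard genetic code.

Position 6 falls in codon 2: AGT → Ser.
After the substitution the codon is AGC → Ser.
Both encode Ser, so the change is synonymous.

silent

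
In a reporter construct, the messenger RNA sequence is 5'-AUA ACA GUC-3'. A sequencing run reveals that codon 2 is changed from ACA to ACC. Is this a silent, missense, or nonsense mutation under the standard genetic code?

Position 6 falls in codon 2: ACA → Thr.
After the substitution the codon is ACC → Thr.
Both encode Thr, so the change is synonymous.

silent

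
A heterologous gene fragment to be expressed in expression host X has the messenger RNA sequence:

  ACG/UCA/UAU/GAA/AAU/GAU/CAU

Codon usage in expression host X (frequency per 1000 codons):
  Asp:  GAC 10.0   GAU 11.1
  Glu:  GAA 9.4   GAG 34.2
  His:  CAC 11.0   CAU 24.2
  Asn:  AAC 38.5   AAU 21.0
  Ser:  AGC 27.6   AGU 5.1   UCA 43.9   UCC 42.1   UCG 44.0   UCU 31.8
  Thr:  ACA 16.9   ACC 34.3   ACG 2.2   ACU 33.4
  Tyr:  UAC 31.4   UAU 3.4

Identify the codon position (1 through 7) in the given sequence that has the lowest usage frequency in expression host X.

Codon 1 ACG (Thr): 2.2 per 1000.
Codon 2 UCA (Ser): 43.9 per 1000.
Codon 3 UAU (Tyr): 3.4 per 1000.
Codon 4 GAA (Glu): 9.4 per 1000.
Codon 5 AAU (Asn): 21.0 per 1000.
Codon 6 GAU (Asp): 11.1 per 1000.
Codon 7 CAU (His): 24.2 per 1000.
Lowest frequency is 2.2 at codon 1.

1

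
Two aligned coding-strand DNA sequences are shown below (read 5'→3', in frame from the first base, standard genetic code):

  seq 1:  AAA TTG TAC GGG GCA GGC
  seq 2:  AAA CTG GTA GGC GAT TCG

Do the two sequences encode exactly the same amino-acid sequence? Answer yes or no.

no

Codon 1: AAA Lys / AAA Lys — identical.
Codon 2: TTG Leu / CTG Leu — synonymous.
Codon 3: TAC Tyr / GTA Val — nonsynonymous.
Codon 4: GGG Gly / GGC Gly — synonymous.
Codon 5: GCA Ala / GAT Asp — nonsynonymous.
Codon 6: GGC Gly / TCG Ser — nonsynonymous.
Nonsynonymous differences: 3 → different protein.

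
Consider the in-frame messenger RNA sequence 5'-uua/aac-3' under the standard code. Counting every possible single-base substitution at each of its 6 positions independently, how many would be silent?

3

Codon 1 (UUA, Leu): 2 synonymous substitutions.
Codon 2 (AAC, Asn): 1 synonymous substitution.
Total: 2 + 1 = 3.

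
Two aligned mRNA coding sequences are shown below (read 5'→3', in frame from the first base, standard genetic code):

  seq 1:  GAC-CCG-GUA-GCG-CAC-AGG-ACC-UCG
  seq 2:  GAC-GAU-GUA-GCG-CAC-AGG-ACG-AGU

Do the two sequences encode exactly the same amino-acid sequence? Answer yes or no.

Codon 1: GAC Asp / GAC Asp — identical.
Codon 2: CCG Pro / GAU Asp — nonsynonymous.
Codon 3: GUA Val / GUA Val — identical.
Codon 4: GCG Ala / GCG Ala — identical.
Codon 5: CAC His / CAC His — identical.
Codon 6: AGG Arg / AGG Arg — identical.
Codon 7: ACC Thr / ACG Thr — synonymous.
Codon 8: UCG Ser / AGU Ser — synonymous.
Nonsynonymous differences: 1 → different protein.

no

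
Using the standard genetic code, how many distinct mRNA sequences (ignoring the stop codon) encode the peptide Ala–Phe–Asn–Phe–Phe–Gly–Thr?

Ala: 4 codons.
Phe: 2 codons.
Asn: 2 codons.
Phe: 2 codons.
Phe: 2 codons.
Gly: 4 codons.
Thr: 4 codons.
4 × 2 × 2 × 2 × 2 × 4 × 4 = 1024.

1024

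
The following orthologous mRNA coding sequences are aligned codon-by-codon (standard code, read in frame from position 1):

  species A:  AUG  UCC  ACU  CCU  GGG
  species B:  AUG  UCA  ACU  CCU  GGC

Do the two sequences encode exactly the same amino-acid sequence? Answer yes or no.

yes

Codon 1: AUG Met / AUG Met — identical.
Codon 2: UCC Ser / UCA Ser — synonymous.
Codon 3: ACU Thr / ACU Thr — identical.
Codon 4: CCU Pro / CCU Pro — identical.
Codon 5: GGG Gly / GGC Gly — synonymous.
Nonsynonymous differences: 0 → same protein.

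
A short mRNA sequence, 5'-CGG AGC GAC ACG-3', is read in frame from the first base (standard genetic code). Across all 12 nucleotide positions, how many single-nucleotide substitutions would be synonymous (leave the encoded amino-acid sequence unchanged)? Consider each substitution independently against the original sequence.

Codon 1 (CGG, Arg): 4 synonymous substitutions.
Codon 2 (AGC, Ser): 1 synonymous substitution.
Codon 3 (GAC, Asp): 1 synonymous substitution.
Codon 4 (ACG, Thr): 3 synonymous substitutions.
Total: 4 + 1 + 1 + 3 = 9.

9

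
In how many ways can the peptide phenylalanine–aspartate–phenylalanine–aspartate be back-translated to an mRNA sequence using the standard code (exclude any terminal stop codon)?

16

Phe: 2 codons.
Asp: 2 codons.
Phe: 2 codons.
Asp: 2 codons.
2 × 2 × 2 × 2 = 16.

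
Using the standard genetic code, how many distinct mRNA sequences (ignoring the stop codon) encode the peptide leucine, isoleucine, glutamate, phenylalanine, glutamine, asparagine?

Leu: 6 codons.
Ile: 3 codons.
Glu: 2 codons.
Phe: 2 codons.
Gln: 2 codons.
Asn: 2 codons.
6 × 3 × 2 × 2 × 2 × 2 = 288.

288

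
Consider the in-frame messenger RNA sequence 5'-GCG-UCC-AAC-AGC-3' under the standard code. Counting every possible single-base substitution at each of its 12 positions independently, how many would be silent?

Codon 1 (GCG, Ala): 3 synonymous substitutions.
Codon 2 (UCC, Ser): 3 synonymous substitutions.
Codon 3 (AAC, Asn): 1 synonymous substitution.
Codon 4 (AGC, Ser): 1 synonymous substitution.
Total: 3 + 3 + 1 + 1 = 8.

8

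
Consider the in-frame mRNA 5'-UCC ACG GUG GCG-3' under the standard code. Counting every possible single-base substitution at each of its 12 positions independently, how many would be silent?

12

Codon 1 (UCC, Ser): 3 synonymous substitutions.
Codon 2 (ACG, Thr): 3 synonymous substitutions.
Codon 3 (GUG, Val): 3 synonymous substitutions.
Codon 4 (GCG, Ala): 3 synonymous substitutions.
Total: 3 + 3 + 3 + 3 = 12.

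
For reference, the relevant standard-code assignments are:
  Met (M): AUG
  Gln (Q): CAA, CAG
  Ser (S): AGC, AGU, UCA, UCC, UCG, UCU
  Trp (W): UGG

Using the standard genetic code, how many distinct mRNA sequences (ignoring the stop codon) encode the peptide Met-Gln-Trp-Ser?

Met: 1 codon.
Gln: 2 codons.
Trp: 1 codon.
Ser: 6 codons.
1 × 2 × 1 × 6 = 12.

12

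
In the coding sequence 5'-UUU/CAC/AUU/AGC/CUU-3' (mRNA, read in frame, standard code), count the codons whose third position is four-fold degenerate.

Codon 1 UUU (Phe): third position 2-fold.
Codon 2 CAC (His): third position 2-fold.
Codon 3 AUU (Ile): third position 3-fold.
Codon 4 AGC (Ser): third position 2-fold.
Codon 5 CUU (Leu): third position 4-fold.
Four-fold degenerate third positions: 1.

1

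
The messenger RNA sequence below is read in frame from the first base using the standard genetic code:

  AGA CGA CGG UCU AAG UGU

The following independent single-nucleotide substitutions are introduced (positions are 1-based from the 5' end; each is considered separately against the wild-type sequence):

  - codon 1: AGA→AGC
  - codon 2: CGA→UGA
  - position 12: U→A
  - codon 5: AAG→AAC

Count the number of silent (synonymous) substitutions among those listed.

1

Codon 1: AGA (Arg) → AGC (Ser) — missense.
Codon 2: CGA (Arg) → UGA (Stop) — nonsense.
Codon 4: UCU (Ser) → UCA (Ser) — synonymous.
Codon 5: AAG (Lys) → AAC (Asn) — missense.
Synonymous: 1 of 4.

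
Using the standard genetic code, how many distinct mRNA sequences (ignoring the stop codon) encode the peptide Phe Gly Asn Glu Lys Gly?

256

Phe: 2 codons.
Gly: 4 codons.
Asn: 2 codons.
Glu: 2 codons.
Lys: 2 codons.
Gly: 4 codons.
2 × 4 × 2 × 2 × 2 × 4 = 256.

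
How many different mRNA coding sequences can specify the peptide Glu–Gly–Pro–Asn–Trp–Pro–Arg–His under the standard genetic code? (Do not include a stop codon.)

3072

Glu: 2 codons.
Gly: 4 codons.
Pro: 4 codons.
Asn: 2 codons.
Trp: 1 codon.
Pro: 4 codons.
Arg: 6 codons.
His: 2 codons.
2 × 4 × 4 × 2 × 1 × 4 × 6 × 2 = 3072.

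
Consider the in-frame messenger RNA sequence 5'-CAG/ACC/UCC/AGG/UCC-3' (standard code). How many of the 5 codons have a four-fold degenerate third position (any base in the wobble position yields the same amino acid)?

Codon 1 CAG (Gln): third position 2-fold.
Codon 2 ACC (Thr): third position 4-fold.
Codon 3 UCC (Ser): third position 4-fold.
Codon 4 AGG (Arg): third position 2-fold.
Codon 5 UCC (Ser): third position 4-fold.
Four-fold degenerate third positions: 3.

3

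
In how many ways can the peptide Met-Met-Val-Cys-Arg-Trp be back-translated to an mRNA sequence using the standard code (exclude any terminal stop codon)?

Met: 1 codon.
Met: 1 codon.
Val: 4 codons.
Cys: 2 codons.
Arg: 6 codons.
Trp: 1 codon.
1 × 1 × 4 × 2 × 6 × 1 = 48.

48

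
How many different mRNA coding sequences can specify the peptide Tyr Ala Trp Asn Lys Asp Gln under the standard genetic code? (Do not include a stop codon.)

128

Tyr: 2 codons.
Ala: 4 codons.
Trp: 1 codon.
Asn: 2 codons.
Lys: 2 codons.
Asp: 2 codons.
Gln: 2 codons.
2 × 4 × 1 × 2 × 2 × 2 × 2 = 128.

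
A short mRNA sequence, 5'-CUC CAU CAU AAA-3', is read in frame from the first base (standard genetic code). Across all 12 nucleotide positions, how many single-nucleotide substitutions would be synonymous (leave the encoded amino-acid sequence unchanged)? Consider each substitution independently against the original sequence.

6

Codon 1 (CUC, Leu): 3 synonymous substitutions.
Codon 2 (CAU, His): 1 synonymous substitution.
Codon 3 (CAU, His): 1 synonymous substitution.
Codon 4 (AAA, Lys): 1 synonymous substitution.
Total: 3 + 1 + 1 + 1 = 6.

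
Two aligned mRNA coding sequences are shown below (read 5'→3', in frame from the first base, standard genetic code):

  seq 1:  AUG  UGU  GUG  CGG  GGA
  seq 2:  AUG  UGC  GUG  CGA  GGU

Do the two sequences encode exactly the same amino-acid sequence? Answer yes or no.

yes

Codon 1: AUG Met / AUG Met — identical.
Codon 2: UGU Cys / UGC Cys — synonymous.
Codon 3: GUG Val / GUG Val — identical.
Codon 4: CGG Arg / CGA Arg — synonymous.
Codon 5: GGA Gly / GGU Gly — synonymous.
Nonsynonymous differences: 0 → same protein.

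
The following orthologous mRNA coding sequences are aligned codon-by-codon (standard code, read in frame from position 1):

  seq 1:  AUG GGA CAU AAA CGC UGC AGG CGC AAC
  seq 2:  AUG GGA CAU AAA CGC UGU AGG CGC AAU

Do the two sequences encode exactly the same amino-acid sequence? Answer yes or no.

yes

Codon 1: AUG Met / AUG Met — identical.
Codon 2: GGA Gly / GGA Gly — identical.
Codon 3: CAU His / CAU His — identical.
Codon 4: AAA Lys / AAA Lys — identical.
Codon 5: CGC Arg / CGC Arg — identical.
Codon 6: UGC Cys / UGU Cys — synonymous.
Codon 7: AGG Arg / AGG Arg — identical.
Codon 8: CGC Arg / CGC Arg — identical.
Codon 9: AAC Asn / AAU Asn — synonymous.
Nonsynonymous differences: 0 → same protein.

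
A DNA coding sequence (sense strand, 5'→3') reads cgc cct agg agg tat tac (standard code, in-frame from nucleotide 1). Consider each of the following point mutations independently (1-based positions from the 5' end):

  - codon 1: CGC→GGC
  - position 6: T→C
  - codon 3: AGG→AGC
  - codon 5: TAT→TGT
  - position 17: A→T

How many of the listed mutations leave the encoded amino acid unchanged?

Codon 1: CGC (Arg) → GGC (Gly) — missense.
Codon 2: CCT (Pro) → CCC (Pro) — synonymous.
Codon 3: AGG (Arg) → AGC (Ser) — missense.
Codon 5: TAT (Tyr) → TGT (Cys) — missense.
Codon 6: TAC (Tyr) → TTC (Phe) — missense.
Synonymous: 1 of 5.

1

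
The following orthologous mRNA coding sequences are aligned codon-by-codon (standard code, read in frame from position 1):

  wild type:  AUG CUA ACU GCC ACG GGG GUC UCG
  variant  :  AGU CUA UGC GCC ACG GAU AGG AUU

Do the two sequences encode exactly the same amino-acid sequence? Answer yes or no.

Codon 1: AUG Met / AGU Ser — nonsynonymous.
Codon 2: CUA Leu / CUA Leu — identical.
Codon 3: ACU Thr / UGC Cys — nonsynonymous.
Codon 4: GCC Ala / GCC Ala — identical.
Codon 5: ACG Thr / ACG Thr — identical.
Codon 6: GGG Gly / GAU Asp — nonsynonymous.
Codon 7: GUC Val / AGG Arg — nonsynonymous.
Codon 8: UCG Ser / AUU Ile — nonsynonymous.
Nonsynonymous differences: 5 → different protein.

no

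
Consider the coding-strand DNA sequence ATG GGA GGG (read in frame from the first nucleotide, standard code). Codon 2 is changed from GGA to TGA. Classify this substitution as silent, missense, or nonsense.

nonsense

Position 4 falls in codon 2: GGA → Gly.
After the substitution the codon is TGA → Stop.
The new codon is a stop codon, so this is a nonsense mutation.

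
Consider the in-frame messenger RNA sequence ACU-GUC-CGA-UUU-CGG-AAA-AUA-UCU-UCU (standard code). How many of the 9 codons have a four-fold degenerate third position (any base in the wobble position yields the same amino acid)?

Codon 1 ACU (Thr): third position 4-fold.
Codon 2 GUC (Val): third position 4-fold.
Codon 3 CGA (Arg): third position 4-fold.
Codon 4 UUU (Phe): third position 2-fold.
Codon 5 CGG (Arg): third position 4-fold.
Codon 6 AAA (Lys): third position 2-fold.
Codon 7 AUA (Ile): third position 3-fold.
Codon 8 UCU (Ser): third position 4-fold.
Codon 9 UCU (Ser): third position 4-fold.
Four-fold degenerate third positions: 6.

6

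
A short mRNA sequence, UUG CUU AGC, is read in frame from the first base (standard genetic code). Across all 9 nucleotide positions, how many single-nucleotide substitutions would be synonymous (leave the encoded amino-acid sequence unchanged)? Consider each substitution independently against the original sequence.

Codon 1 (UUG, Leu): 2 synonymous substitutions.
Codon 2 (CUU, Leu): 3 synonymous substitutions.
Codon 3 (AGC, Ser): 1 synonymous substitution.
Total: 2 + 3 + 1 = 6.

6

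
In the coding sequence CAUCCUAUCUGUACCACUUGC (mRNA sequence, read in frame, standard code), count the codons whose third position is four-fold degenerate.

3

Codon 1 CAU (His): third position 2-fold.
Codon 2 CCU (Pro): third position 4-fold.
Codon 3 AUC (Ile): third position 3-fold.
Codon 4 UGU (Cys): third position 2-fold.
Codon 5 ACC (Thr): third position 4-fold.
Codon 6 ACU (Thr): third position 4-fold.
Codon 7 UGC (Cys): third position 2-fold.
Four-fold degenerate third positions: 3.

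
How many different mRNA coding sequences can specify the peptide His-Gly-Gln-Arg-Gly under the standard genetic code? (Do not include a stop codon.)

His: 2 codons.
Gly: 4 codons.
Gln: 2 codons.
Arg: 6 codons.
Gly: 4 codons.
2 × 4 × 2 × 6 × 4 = 384.

384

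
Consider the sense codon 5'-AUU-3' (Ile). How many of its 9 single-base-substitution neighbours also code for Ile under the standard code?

2

Position 1: none → 0 synonymous.
Position 2: none → 0 synonymous.
Position 3: AUC, AUA → 2 synonymous.
Total: 0 + 0 + 2 = 2.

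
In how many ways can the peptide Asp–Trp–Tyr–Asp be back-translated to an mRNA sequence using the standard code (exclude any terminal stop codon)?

Asp: 2 codons.
Trp: 1 codon.
Tyr: 2 codons.
Asp: 2 codons.
2 × 1 × 2 × 2 = 8.

8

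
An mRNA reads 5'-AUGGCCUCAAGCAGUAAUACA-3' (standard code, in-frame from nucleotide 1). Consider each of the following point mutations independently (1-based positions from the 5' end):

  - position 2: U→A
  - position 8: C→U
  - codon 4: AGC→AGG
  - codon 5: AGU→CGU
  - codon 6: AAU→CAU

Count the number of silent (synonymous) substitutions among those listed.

Codon 1: AUG (Met) → AAG (Lys) — missense.
Codon 3: UCA (Ser) → UUA (Leu) — missense.
Codon 4: AGC (Ser) → AGG (Arg) — missense.
Codon 5: AGU (Ser) → CGU (Arg) — missense.
Codon 6: AAU (Asn) → CAU (His) — missense.
Synonymous: 0 of 5.

0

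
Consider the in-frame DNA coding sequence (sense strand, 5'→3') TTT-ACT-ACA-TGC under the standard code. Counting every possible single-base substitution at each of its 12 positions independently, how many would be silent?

Codon 1 (TTT, Phe): 1 synonymous substitution.
Codon 2 (ACT, Thr): 3 synonymous substitutions.
Codon 3 (ACA, Thr): 3 synonymous substitutions.
Codon 4 (TGC, Cys): 1 synonymous substitution.
Total: 1 + 3 + 3 + 1 = 8.

8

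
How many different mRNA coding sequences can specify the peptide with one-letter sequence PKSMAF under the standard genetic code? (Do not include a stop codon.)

384

Pro: 4 codons.
Lys: 2 codons.
Ser: 6 codons.
Met: 1 codon.
Ala: 4 codons.
Phe: 2 codons.
4 × 2 × 6 × 1 × 4 × 2 = 384.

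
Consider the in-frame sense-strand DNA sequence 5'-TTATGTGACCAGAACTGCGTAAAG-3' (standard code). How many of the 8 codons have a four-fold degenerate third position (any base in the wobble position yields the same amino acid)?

1

Codon 1 TTA (Leu): third position 2-fold.
Codon 2 TGT (Cys): third position 2-fold.
Codon 3 GAC (Asp): third position 2-fold.
Codon 4 CAG (Gln): third position 2-fold.
Codon 5 AAC (Asn): third position 2-fold.
Codon 6 TGC (Cys): third position 2-fold.
Codon 7 GTA (Val): third position 4-fold.
Codon 8 AAG (Lys): third position 2-fold.
Four-fold degenerate third positions: 1.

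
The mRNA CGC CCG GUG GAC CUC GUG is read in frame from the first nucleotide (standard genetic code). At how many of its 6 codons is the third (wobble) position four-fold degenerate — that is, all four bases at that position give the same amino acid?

Codon 1 CGC (Arg): third position 4-fold.
Codon 2 CCG (Pro): third position 4-fold.
Codon 3 GUG (Val): third position 4-fold.
Codon 4 GAC (Asp): third position 2-fold.
Codon 5 CUC (Leu): third position 4-fold.
Codon 6 GUG (Val): third position 4-fold.
Four-fold degenerate third positions: 5.

5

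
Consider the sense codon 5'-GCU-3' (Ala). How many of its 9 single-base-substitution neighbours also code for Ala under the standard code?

3

Position 1: none → 0 synonymous.
Position 2: none → 0 synonymous.
Position 3: GCC, GCA, GCG → 3 synonymous.
Total: 0 + 0 + 3 = 3.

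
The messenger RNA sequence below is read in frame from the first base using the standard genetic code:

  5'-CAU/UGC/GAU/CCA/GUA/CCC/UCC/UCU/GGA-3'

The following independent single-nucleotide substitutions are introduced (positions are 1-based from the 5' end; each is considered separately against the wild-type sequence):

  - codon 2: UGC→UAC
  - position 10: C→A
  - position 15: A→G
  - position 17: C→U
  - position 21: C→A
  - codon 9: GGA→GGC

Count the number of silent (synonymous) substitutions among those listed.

3

Codon 2: UGC (Cys) → UAC (Tyr) — missense.
Codon 4: CCA (Pro) → ACA (Thr) — missense.
Codon 5: GUA (Val) → GUG (Val) — synonymous.
Codon 6: CCC (Pro) → CUC (Leu) — missense.
Codon 7: UCC (Ser) → UCA (Ser) — synonymous.
Codon 9: GGA (Gly) → GGC (Gly) — synonymous.
Synonymous: 3 of 6.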